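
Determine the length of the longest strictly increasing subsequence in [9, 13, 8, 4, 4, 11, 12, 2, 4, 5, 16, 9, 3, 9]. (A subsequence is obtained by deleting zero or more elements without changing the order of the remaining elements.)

4

Let dp[i] be the longest increasing subsequence ending at position i. Then dp = [1, 2, 1, 1, 1, 2, 3, 1, 2, 3, 4, 4, 2, 4].
The maximum is 4; one witness is 9, 11, 12, 16 at positions 1,6,7,11.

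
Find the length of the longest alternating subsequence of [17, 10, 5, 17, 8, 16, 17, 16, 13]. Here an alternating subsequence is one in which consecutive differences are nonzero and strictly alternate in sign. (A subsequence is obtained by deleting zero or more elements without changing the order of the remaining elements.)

6

Track the best alternating length ending on an up-step vs a down-step at each position: up/down = 1/1, 1/2, 1/2, 3/1, 3/4, 5/4, 5/1, 5/6, 5/6.
The maximum over both is 6; one such subsequence is 17, 10, 17, 8, 17, 16.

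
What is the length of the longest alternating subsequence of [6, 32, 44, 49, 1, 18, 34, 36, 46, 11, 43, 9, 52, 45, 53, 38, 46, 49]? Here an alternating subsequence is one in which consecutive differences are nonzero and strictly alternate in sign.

A longest alternating subsequence is 6, 32, 1, 18, 11, 43, 9, 52, 45, 53, 38, 46 (positions 1,2,5,6,10,11,12,13,14,15,16,17); its 11 consecutive differences strictly alternate in sign, and length 12 is optimal.

12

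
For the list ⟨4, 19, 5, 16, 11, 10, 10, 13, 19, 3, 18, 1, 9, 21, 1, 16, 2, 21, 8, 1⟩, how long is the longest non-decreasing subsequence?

8

Let dp[i] be the longest non-decreasing subsequence ending at position i. Then dp = [1, 2, 2, 3, 3, 3, 4, 5, 6, 1, 6, 1, 3, 7, 2, 6, 3, 8, 4, 3].
The maximum is 8; one witness is 4, 5, 10, 10, 13, 19, 21, 21 at positions 1,3,6,7,8,9,14,18.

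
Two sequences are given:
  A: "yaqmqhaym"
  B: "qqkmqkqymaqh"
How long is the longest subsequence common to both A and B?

5

Backtracking the LCS table gives one alignment: q (A3,B2) → m (A4,B4) → q (A5,B7) → y (A8,B8) → m (A9,B9).
So the longest common subsequence has length 5.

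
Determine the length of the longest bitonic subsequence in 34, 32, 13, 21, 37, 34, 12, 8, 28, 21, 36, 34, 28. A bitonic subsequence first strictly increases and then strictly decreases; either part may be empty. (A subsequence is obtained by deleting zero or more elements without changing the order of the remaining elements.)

One longest bitonic subsequence is 13, 21, 37, 36, 34, 28 (positions 3,4,5,11,12,13): it rises to 37 then falls. Length 6 is optimal.

6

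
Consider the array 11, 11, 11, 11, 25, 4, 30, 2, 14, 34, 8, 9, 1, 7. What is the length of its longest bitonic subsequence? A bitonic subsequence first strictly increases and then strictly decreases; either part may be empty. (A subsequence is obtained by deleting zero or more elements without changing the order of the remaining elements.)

Let inc[i] be the LIS ending at i and dec[i] the longest strictly decreasing subsequence starting at i. inc = [1, 1, 1, 1, 2, 1, 3, 1, 2, 4, 2, 3, 1, 2], dec = [4, 4, 4, 4, 4, 3, 4, 2, 3, 3, 2, 2, 1, 1].
max_i inc[i]+dec[i]−1 = 6, with one witness 11, 25, 30, 14, 9, 7.

6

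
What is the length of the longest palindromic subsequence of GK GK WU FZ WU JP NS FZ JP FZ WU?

One longest palindromic subsequence is WU FZ JP FZ JP FZ WU (positions 3,4,6,8,9,10,11); it reads the same forward and backward, and the interval DP gives dp[1][11] = 7.

7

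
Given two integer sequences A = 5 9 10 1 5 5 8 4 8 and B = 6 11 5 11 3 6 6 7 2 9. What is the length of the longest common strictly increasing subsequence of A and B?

For each value that appears in both, track the longest common increasing run ending there.
The best achievable length is 2; one witness is 5, 9 (A-positions 1,2, B-positions 3,10).

2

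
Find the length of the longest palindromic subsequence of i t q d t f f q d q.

6

Using dp[i][j] = 2 + dp[i+1][j−1] if the ends match, else max(dp[i+1][j], dp[i][j−1]):
dp[1][10] = 6. A witness is qdffdq at positions 3,4,6,7,9,10.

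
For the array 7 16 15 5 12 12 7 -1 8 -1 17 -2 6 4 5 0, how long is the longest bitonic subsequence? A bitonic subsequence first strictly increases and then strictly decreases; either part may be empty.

One longest bitonic subsequence is 7, 16, 15, 12, 8, 6, 5, 0 (positions 1,2,3,6,9,13,15,16): it rises to 16 then falls. Length 8 is optimal.

8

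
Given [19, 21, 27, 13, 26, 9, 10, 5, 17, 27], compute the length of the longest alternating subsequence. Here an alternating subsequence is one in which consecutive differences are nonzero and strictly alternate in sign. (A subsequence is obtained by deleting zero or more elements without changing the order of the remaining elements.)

A longest alternating subsequence is 19, 21, 13, 26, 9, 10, 5, 17 (positions 1,2,4,5,6,7,8,9); its 7 consecutive differences strictly alternate in sign, and length 8 is optimal.

8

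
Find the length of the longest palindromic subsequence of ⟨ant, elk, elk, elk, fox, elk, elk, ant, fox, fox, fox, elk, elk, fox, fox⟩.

9

Using dp[i][j] = 2 + dp[i+1][j−1] if the ends match, else max(dp[i+1][j], dp[i][j−1]):
dp[1][15] = 9. A witness is fox elk elk fox fox fox elk elk fox at positions 5,6,7,9,10,11,12,13,15.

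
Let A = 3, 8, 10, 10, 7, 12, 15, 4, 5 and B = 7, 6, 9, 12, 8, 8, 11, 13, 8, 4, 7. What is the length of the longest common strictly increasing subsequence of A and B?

2

A longest common strictly increasing subsequence is 7, 12 (length 2); it appears in order in both A and B, and no longer such subsequence exists.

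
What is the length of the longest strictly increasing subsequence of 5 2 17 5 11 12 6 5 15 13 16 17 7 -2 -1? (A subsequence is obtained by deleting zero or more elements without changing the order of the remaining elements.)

7

One longest increasing subsequence is 2, 5, 11, 12, 15, 16, 17 (positions 2,4,5,6,9,11,12), of length 7; no longer one exists.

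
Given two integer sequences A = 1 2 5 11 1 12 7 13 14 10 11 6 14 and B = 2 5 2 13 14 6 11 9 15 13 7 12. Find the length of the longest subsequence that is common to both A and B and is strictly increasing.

4

For each value that appears in both, track the longest common increasing run ending there.
The best achievable length is 4; one witness is 2, 5, 13, 14 (A-positions 2,3,8,9, B-positions 1,2,4,5).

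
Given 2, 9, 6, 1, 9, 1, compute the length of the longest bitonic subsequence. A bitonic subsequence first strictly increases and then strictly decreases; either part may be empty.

4

One longest bitonic subsequence is 2, 9, 6, 1 (positions 1,2,3,6): it rises to 9 then falls. Length 4 is optimal.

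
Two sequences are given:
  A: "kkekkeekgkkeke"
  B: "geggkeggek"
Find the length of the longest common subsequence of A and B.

6

A longest common subsequence is ekegek (length 6); the LCS DP confirms no longer common subsequence exists.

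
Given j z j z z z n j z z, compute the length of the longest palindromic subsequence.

7

One longest palindromic subsequence is zjzzzjz (positions 2,3,4,5,6,8,10); it reads the same forward and backward, and the interval DP gives dp[1][10] = 7.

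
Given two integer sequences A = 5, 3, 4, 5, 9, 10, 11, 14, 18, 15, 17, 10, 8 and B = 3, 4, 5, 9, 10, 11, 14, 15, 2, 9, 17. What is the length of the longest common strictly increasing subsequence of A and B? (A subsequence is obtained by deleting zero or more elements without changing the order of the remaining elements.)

9

For each value that appears in both, track the longest common increasing run ending there.
The best achievable length is 9; one witness is 3, 4, 5, 9, 10, 11, 14, 15, 17 (A-positions 2,3,4,5,6,7,8,10,11, B-positions 1,2,3,4,5,6,7,8,11).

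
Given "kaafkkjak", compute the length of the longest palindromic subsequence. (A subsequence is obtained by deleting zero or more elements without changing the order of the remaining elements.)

6

One longest palindromic subsequence is kakkak (positions 1,2,5,6,8,9); it reads the same forward and backward, and the interval DP gives dp[1][9] = 6.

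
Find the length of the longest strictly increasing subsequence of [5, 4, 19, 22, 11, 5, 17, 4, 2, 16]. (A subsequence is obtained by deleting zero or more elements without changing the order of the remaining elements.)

3

Let dp[i] be the longest increasing subsequence ending at position i. Then dp = [1, 1, 2, 3, 2, 2, 3, 1, 1, 3].
The maximum is 3; one witness is 5, 19, 22 at positions 1,3,4.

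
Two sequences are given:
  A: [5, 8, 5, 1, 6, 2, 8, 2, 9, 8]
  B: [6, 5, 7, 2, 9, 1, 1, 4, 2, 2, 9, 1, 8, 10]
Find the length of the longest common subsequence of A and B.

A longest common subsequence is 5, 1, 2, 2, 9, 8 (length 6); the LCS DP confirms no longer common subsequence exists.

6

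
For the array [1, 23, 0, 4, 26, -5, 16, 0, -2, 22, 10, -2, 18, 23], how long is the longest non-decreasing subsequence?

5

Let dp[i] be the longest non-decreasing subsequence ending at position i. Then dp = [1, 2, 1, 2, 3, 1, 3, 2, 2, 4, 3, 3, 4, 5].
The maximum is 5; one witness is 1, 4, 16, 22, 23 at positions 1,4,7,10,14.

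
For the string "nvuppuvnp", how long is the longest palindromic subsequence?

Using dp[i][j] = 2 + dp[i+1][j−1] if the ends match, else max(dp[i+1][j], dp[i][j−1]):
dp[1][9] = 8. A witness is nvuppuvn at positions 1,2,3,4,5,6,7,8.

8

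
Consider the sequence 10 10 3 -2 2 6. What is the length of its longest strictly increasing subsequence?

One longest increasing subsequence is -2, 2, 6 (positions 4,5,6), of length 3; no longer one exists.

3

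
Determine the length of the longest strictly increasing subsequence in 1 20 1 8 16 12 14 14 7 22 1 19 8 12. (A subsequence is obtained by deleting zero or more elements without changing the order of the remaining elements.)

5

Let dp[i] be the longest increasing subsequence ending at position i. Then dp = [1, 2, 1, 2, 3, 3, 4, 4, 2, 5, 1, 5, 3, 4].
The maximum is 5; one witness is 1, 8, 12, 14, 22 at positions 1,4,6,7,10.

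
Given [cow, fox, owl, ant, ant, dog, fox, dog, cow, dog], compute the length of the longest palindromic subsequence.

6

Using dp[i][j] = 2 + dp[i+1][j−1] if the ends match, else max(dp[i+1][j], dp[i][j−1]):
dp[1][10] = 6. A witness is cow fox ant ant fox cow at positions 1,2,4,5,7,9.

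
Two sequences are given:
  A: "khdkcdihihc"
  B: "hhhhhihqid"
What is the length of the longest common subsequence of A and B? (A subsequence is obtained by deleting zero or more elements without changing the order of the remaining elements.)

4

A longest common subsequence is hihi (length 4); the LCS DP confirms no longer common subsequence exists.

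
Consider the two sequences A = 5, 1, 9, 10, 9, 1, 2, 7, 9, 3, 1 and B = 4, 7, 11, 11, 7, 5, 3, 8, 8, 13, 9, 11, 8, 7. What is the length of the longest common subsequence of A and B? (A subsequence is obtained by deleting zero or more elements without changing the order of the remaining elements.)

3

Backtracking the LCS table gives one alignment: 5 (A1,B6) → 9 (A3,B11) → 7 (A8,B14).
So the longest common subsequence has length 3.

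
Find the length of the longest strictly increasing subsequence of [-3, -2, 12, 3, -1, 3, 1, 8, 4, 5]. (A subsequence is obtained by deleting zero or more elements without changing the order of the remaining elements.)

Let dp[i] be the longest increasing subsequence ending at position i. Then dp = [1, 2, 3, 3, 3, 4, 4, 5, 5, 6].
The maximum is 6; one witness is -3, -2, -1, 3, 4, 5 at positions 1,2,5,6,9,10.

6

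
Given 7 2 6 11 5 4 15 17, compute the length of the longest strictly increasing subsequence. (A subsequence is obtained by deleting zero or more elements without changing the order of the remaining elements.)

5

One longest increasing subsequence is 2, 6, 11, 15, 17 (positions 2,3,4,7,8), of length 5; no longer one exists.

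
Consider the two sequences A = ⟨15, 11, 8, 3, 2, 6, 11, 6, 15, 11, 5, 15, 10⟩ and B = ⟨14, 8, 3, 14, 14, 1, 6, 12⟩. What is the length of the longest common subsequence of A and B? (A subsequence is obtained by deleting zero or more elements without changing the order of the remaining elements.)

3

Backtracking the LCS table gives one alignment: 8 (A3,B2) → 3 (A4,B3) → 6 (A6,B7).
So the longest common subsequence has length 3.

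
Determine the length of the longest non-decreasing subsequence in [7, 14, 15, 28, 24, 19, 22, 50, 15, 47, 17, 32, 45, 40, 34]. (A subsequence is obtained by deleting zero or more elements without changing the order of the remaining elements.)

One longest non-decreasing subsequence is 7, 14, 15, 19, 22, 32, 45 (positions 1,2,3,6,7,12,13), of length 7; no longer one exists.

7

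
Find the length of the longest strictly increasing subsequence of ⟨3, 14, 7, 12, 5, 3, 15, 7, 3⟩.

Let dp[i] be the longest increasing subsequence ending at position i. Then dp = [1, 2, 2, 3, 2, 1, 4, 3, 1].
The maximum is 4; one witness is 3, 7, 12, 15 at positions 1,3,4,7.

4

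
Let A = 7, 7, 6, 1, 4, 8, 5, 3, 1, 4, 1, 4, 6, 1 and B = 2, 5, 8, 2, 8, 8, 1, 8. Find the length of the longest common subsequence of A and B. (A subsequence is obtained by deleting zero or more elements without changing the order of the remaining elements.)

2

Backtracking the LCS table gives one alignment: 1 (A4,B7) → 8 (A6,B8).
So the longest common subsequence has length 2.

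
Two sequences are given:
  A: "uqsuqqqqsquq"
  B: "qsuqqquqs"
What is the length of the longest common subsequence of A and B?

A longest common subsequence is qsuqqqqs (length 8); the LCS DP confirms no longer common subsequence exists.

8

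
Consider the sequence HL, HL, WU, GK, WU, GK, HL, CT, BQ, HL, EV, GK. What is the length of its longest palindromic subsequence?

Using dp[i][j] = 2 + dp[i+1][j−1] if the ends match, else max(dp[i+1][j], dp[i][j−1]):
dp[1][12] = 7. A witness is HL HL GK WU GK HL HL at positions 1,2,4,5,6,7,10.

7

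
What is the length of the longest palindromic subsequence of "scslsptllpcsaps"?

8

One longest palindromic subsequence is sspllpss (positions 1,5,6,8,9,10,12,15); it reads the same forward and backward, and the interval DP gives dp[1][15] = 8.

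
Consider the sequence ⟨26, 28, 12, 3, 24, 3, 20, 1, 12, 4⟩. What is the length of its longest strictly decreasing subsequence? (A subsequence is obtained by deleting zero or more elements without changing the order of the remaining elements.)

Scanning left to right, the best length ending at each element is: 26→1, 28→1, 12→2, 3→3, 24→2, 3→3, 20→3, 1→4, 12→4, 4→5.
So the longest decreasing subsequence has length 5, e.g. 26, 24, 20, 12, 4.

5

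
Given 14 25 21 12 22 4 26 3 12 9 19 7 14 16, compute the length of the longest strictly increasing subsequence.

Scanning left to right, the best length ending at each element is: 14→1, 25→2, 21→2, 12→1, 22→3, 4→1, 26→4, 3→1, 12→2, 9→2, 19→3, 7→2, 14→3, 16→4.
So the longest increasing subsequence has length 4, e.g. 14, 21, 22, 26.

4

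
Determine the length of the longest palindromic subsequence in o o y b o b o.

5

One longest palindromic subsequence is obobo (positions 1,4,5,6,7); it reads the same forward and backward, and the interval DP gives dp[1][7] = 5.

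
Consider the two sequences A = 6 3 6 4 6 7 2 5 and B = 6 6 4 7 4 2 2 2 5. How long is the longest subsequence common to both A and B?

6

A longest common subsequence is 6, 6, 4, 7, 2, 5 (length 6); the LCS DP confirms no longer common subsequence exists.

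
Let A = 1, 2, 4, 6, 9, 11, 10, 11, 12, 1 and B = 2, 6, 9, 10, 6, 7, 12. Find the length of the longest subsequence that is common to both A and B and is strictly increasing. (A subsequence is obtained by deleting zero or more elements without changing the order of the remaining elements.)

5

For each value that appears in both, track the longest common increasing run ending there.
The best achievable length is 5; one witness is 2, 6, 9, 10, 12 (A-positions 2,4,5,7,9, B-positions 1,2,3,4,7).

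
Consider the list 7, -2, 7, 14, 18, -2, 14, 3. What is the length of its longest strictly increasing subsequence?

4

One longest increasing subsequence is -2, 7, 14, 18 (positions 2,3,4,5), of length 4; no longer one exists.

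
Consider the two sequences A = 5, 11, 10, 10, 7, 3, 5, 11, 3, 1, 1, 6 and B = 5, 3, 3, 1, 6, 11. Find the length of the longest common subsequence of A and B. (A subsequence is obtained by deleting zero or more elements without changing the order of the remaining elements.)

5

Backtracking the LCS table gives one alignment: 5 (A1,B1) → 3 (A6,B2) → 3 (A9,B3) → 1 (A11,B4) → 6 (A12,B5).
So the longest common subsequence has length 5.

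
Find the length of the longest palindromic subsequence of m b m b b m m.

6

One longest palindromic subsequence is mmbbmm (positions 1,3,4,5,6,7); it reads the same forward and backward, and the interval DP gives dp[1][7] = 6.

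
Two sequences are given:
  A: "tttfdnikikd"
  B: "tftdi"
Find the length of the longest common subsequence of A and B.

4

A longest common subsequence is ttdi (length 4); the LCS DP confirms no longer common subsequence exists.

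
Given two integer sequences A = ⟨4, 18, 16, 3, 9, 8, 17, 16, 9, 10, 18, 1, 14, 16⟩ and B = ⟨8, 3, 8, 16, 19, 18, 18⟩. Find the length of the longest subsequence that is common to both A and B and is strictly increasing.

4

For each value that appears in both, track the longest common increasing run ending there.
The best achievable length is 4; one witness is 3, 8, 16, 18 (A-positions 4,6,8,11, B-positions 2,3,4,6).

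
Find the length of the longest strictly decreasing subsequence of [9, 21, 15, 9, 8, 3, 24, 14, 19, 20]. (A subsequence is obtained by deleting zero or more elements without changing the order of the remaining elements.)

Let dp[i] be the longest decreasing subsequence ending at position i. Then dp = [1, 1, 2, 3, 4, 5, 1, 3, 2, 2].
The maximum is 5; one witness is 21, 15, 9, 8, 3 at positions 2,3,4,5,6.

5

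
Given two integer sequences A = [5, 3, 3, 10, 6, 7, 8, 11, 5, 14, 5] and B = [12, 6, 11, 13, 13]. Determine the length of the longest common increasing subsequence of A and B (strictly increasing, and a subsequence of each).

For each value that appears in both, track the longest common increasing run ending there.
The best achievable length is 2; one witness is 6, 11 (A-positions 5,8, B-positions 2,3).

2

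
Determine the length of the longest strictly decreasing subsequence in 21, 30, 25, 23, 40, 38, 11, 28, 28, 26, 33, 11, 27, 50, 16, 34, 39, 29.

Scanning left to right, the best length ending at each element is: 21→1, 30→1, 25→2, 23→3, 40→1, 38→2, 11→4, 28→3, 28→3, 26→4, 33→3, 11→5, 27→4, 50→1, 16→5, 34→3, 39→2, 29→4.
So the longest decreasing subsequence has length 5, e.g. 40, 38, 28, 26, 11.

5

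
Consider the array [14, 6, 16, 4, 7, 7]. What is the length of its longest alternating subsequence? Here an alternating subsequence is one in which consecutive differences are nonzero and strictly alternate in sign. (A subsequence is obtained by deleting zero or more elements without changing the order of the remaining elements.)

Track the best alternating length ending on an up-step vs a down-step at each position: up/down = 1/1, 1/2, 3/1, 1/4, 5/4, 5/4.
The maximum over both is 5; one such subsequence is 14, 6, 16, 4, 7.

5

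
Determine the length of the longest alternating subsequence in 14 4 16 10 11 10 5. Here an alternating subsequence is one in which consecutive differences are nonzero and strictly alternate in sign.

6

Track the best alternating length ending on an up-step vs a down-step at each position: up/down = 1/1, 1/2, 3/1, 3/4, 5/4, 3/6, 3/6.
The maximum over both is 6; one such subsequence is 14, 4, 16, 10, 11, 10.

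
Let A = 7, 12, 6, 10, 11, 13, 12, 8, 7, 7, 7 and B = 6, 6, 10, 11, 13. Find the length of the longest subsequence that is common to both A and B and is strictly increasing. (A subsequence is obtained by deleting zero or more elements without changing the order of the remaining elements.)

A longest common strictly increasing subsequence is 6, 10, 11, 13 (length 4); it appears in order in both A and B, and no longer such subsequence exists.

4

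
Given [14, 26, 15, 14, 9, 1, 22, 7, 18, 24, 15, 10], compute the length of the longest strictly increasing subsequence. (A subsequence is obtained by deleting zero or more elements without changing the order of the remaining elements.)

4

One longest increasing subsequence is 14, 15, 22, 24 (positions 1,3,7,10), of length 4; no longer one exists.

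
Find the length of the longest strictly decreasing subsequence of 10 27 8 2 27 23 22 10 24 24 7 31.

Let dp[i] be the longest decreasing subsequence ending at position i. Then dp = [1, 1, 2, 3, 1, 2, 3, 4, 2, 2, 5, 1].
The maximum is 5; one witness is 27, 23, 22, 10, 7 at positions 2,6,7,8,11.

5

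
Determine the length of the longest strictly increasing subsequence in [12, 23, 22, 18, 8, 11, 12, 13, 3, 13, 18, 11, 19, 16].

Let dp[i] be the longest increasing subsequence ending at position i. Then dp = [1, 2, 2, 2, 1, 2, 3, 4, 1, 4, 5, 2, 6, 5].
The maximum is 6; one witness is 8, 11, 12, 13, 18, 19 at positions 5,6,7,8,11,13.

6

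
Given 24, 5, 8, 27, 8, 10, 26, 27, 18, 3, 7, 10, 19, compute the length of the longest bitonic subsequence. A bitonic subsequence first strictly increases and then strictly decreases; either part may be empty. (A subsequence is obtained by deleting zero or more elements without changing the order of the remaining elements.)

7

Let inc[i] be the LIS ending at i and dec[i] the longest strictly decreasing subsequence starting at i. inc = [1, 1, 2, 3, 2, 3, 4, 5, 4, 1, 2, 3, 5], dec = [3, 2, 2, 4, 2, 2, 3, 3, 2, 1, 1, 1, 1].
max_i inc[i]+dec[i]−1 = 7, with one witness 5, 8, 10, 26, 27, 18, 10.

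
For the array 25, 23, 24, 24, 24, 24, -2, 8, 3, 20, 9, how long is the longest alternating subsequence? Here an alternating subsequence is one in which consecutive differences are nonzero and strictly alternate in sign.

8

A longest alternating subsequence is 25, 23, 24, -2, 8, 3, 20, 9 (positions 1,2,3,7,8,9,10,11); its 7 consecutive differences strictly alternate in sign, and length 8 is optimal.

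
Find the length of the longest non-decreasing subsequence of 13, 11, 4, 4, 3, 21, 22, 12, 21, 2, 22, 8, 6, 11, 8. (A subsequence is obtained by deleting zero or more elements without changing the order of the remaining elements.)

Let dp[i] be the longest non-decreasing subsequence ending at position i. Then dp = [1, 1, 1, 2, 1, 3, 4, 3, 4, 1, 5, 3, 3, 4, 4].
The maximum is 5; one witness is 4, 4, 21, 22, 22 at positions 3,4,6,7,11.

5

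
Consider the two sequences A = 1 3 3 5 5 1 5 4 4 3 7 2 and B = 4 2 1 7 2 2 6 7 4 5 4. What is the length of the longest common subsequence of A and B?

Backtracking the LCS table gives one alignment: 1 (A1,B3) → 5 (A7,B10) → 4 (A9,B11).
So the longest common subsequence has length 3.

3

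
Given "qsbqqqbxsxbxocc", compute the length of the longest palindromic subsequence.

7

One longest palindromic subsequence is sbqqqbs (positions 2,3,4,5,6,7,9); it reads the same forward and backward, and the interval DP gives dp[1][15] = 7.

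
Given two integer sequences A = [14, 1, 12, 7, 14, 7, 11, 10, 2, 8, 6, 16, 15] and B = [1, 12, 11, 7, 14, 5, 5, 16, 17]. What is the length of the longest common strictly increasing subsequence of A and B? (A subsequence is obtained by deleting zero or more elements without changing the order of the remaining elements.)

4

A longest common strictly increasing subsequence is 1, 12, 14, 16 (length 4); it appears in order in both A and B, and no longer such subsequence exists.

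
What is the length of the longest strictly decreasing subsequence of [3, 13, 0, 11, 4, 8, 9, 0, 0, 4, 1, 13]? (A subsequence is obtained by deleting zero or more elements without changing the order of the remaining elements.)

Let dp[i] be the longest decreasing subsequence ending at position i. Then dp = [1, 1, 2, 2, 3, 3, 3, 4, 4, 4, 5, 1].
The maximum is 5; one witness is 13, 11, 8, 4, 1 at positions 2,4,6,10,11.

5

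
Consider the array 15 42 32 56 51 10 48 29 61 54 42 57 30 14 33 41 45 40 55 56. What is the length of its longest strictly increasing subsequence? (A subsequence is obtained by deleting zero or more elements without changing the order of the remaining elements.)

Let dp[i] be the longest increasing subsequence ending at position i. Then dp = [1, 2, 2, 3, 3, 1, 3, 2, 4, 4, 3, 5, 3, 2, 4, 5, 6, 5, 7, 8].
The maximum is 8; one witness is 15, 29, 30, 33, 41, 45, 55, 56 at positions 1,8,13,15,16,17,19,20.

8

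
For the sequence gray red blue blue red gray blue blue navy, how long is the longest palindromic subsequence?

One longest palindromic subsequence is gray red blue blue red gray (positions 1,2,3,4,5,6); it reads the same forward and backward, and the interval DP gives dp[1][9] = 6.

6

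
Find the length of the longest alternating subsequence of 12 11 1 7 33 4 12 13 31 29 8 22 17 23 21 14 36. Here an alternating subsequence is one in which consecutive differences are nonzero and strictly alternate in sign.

11

Track the best alternating length ending on an up-step vs a down-step at each position: up/down = 1/1, 1/2, 1/2, 3/2, 3/1, 3/4, 5/4, 5/4, 5/4, 5/6, 5/6, 7/6, 7/8, 9/6, 9/10, 7/10, 11/1.
The maximum over both is 11; one such subsequence is 12, 1, 7, 4, 12, 8, 22, 17, 23, 21, 36.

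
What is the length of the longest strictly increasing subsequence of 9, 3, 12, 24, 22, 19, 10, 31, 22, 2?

Let dp[i] be the longest increasing subsequence ending at position i. Then dp = [1, 1, 2, 3, 3, 3, 2, 4, 4, 1].
The maximum is 4; one witness is 9, 12, 24, 31 at positions 1,3,4,8.

4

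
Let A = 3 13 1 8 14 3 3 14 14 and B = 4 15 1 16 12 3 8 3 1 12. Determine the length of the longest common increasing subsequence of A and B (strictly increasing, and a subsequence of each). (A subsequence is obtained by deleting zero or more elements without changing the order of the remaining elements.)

2

A longest common strictly increasing subsequence is 1, 3 (length 2); it appears in order in both A and B, and no longer such subsequence exists.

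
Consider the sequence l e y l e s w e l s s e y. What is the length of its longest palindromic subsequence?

Using dp[i][j] = 2 + dp[i+1][j−1] if the ends match, else max(dp[i+1][j], dp[i][j−1]):
dp[1][13] = 7. A witness is yesssey at positions 3,5,6,10,11,12,13.

7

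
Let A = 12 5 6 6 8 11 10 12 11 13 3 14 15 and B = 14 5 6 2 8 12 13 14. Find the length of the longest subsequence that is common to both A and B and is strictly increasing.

For each value that appears in both, track the longest common increasing run ending there.
The best achievable length is 6; one witness is 5, 6, 8, 12, 13, 14 (A-positions 2,3,5,8,10,12, B-positions 2,3,5,6,7,8).

6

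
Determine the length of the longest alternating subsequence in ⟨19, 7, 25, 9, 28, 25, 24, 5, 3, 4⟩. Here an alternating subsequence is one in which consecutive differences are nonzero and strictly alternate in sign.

7

Track the best alternating length ending on an up-step vs a down-step at each position: up/down = 1/1, 1/2, 3/1, 3/4, 5/1, 5/6, 5/6, 1/6, 1/6, 7/6.
The maximum over both is 7; one such subsequence is 19, 7, 25, 9, 28, 3, 4.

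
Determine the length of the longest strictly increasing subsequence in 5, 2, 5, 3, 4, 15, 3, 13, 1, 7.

One longest increasing subsequence is 2, 3, 4, 15 (positions 2,4,5,6), of length 4; no longer one exists.

4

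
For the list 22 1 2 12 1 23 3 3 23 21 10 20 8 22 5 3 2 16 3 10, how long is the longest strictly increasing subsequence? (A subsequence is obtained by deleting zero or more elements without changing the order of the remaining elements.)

6

One longest increasing subsequence is 1, 2, 3, 10, 20, 22 (positions 2,3,7,11,12,14), of length 6; no longer one exists.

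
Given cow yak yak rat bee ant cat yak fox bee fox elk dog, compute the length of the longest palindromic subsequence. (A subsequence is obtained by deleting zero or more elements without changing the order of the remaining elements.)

One longest palindromic subsequence is fox bee fox (positions 9,10,11); it reads the same forward and backward, and the interval DP gives dp[1][13] = 3.

3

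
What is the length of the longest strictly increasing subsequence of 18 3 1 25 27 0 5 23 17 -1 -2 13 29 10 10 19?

One longest increasing subsequence is 18, 25, 27, 29 (positions 1,4,5,13), of length 4; no longer one exists.

4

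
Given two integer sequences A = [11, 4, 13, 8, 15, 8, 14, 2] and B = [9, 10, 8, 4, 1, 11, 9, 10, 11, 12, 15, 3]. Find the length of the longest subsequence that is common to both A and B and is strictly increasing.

2

A longest common strictly increasing subsequence is 8, 15 (length 2); it appears in order in both A and B, and no longer such subsequence exists.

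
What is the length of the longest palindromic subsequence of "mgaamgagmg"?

One longest palindromic subsequence is gmgagmg (positions 2,5,6,7,8,9,10); it reads the same forward and backward, and the interval DP gives dp[1][10] = 7.

7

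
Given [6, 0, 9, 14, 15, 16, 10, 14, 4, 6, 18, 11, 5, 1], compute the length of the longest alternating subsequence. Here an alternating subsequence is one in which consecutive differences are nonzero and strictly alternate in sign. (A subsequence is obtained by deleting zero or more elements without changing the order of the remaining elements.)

Track the best alternating length ending on an up-step vs a down-step at each position: up/down = 1/1, 1/2, 3/1, 3/1, 3/1, 3/1, 3/4, 5/4, 3/6, 7/6, 7/1, 7/8, 7/8, 3/8.
The maximum over both is 8; one such subsequence is 6, 0, 14, 10, 14, 4, 18, 11.

8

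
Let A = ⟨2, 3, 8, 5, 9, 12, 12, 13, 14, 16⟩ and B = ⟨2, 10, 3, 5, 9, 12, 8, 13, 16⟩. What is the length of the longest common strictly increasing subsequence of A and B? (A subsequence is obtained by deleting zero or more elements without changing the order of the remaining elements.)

7

A longest common strictly increasing subsequence is 2, 3, 5, 9, 12, 13, 16 (length 7); it appears in order in both A and B, and no longer such subsequence exists.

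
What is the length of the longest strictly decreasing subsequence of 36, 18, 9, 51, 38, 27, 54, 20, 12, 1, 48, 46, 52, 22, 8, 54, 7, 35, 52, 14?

One longest decreasing subsequence is 51, 38, 27, 20, 12, 8, 7 (positions 4,5,6,8,9,15,17), of length 7; no longer one exists.

7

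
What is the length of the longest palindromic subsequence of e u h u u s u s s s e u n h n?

8

One longest palindromic subsequence is hussssuh (positions 3,5,6,8,9,10,12,14); it reads the same forward and backward, and the interval DP gives dp[1][15] = 8.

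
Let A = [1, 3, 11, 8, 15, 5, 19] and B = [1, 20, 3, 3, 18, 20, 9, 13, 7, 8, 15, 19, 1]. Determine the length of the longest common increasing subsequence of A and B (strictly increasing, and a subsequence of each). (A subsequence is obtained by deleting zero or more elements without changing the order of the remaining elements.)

For each value that appears in both, track the longest common increasing run ending there.
The best achievable length is 5; one witness is 1, 3, 8, 15, 19 (A-positions 1,2,4,5,7, B-positions 1,3,10,11,12).

5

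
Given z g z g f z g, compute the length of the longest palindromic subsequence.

Using dp[i][j] = 2 + dp[i+1][j−1] if the ends match, else max(dp[i+1][j], dp[i][j−1]):
dp[1][7] = 5. A witness is gzfzg at positions 2,3,5,6,7.

5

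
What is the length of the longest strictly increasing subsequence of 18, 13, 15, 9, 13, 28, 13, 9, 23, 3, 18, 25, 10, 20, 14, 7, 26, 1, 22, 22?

Scanning left to right, the best length ending at each element is: 18→1, 13→1, 15→2, 9→1, 13→2, 28→3, 13→2, 9→1, 23→3, 3→1, 18→3, 25→4, 10→2, 20→4, 14→3, 7→2, 26→5, 1→1, 22→5, 22→5.
So the longest increasing subsequence has length 5, e.g. 13, 15, 23, 25, 26.

5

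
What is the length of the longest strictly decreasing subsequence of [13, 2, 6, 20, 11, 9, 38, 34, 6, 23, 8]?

4

One longest decreasing subsequence is 13, 11, 9, 6 (positions 1,5,6,9), of length 4; no longer one exists.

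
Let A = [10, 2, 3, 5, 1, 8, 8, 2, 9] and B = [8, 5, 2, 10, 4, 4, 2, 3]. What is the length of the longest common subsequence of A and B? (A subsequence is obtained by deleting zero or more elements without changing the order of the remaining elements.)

3

Backtracking the LCS table gives one alignment: 10 (A1,B4) → 2 (A2,B7) → 3 (A3,B8).
So the longest common subsequence has length 3.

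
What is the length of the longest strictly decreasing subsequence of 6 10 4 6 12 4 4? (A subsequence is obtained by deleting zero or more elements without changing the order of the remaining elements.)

One longest decreasing subsequence is 10, 6, 4 (positions 2,4,6), of length 3; no longer one exists.

3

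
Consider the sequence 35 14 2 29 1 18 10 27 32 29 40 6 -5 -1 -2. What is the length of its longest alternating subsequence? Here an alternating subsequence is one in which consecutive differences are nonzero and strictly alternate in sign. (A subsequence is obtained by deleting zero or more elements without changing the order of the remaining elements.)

12

Track the best alternating length ending on an up-step vs a down-step at each position: up/down = 1/1, 1/2, 1/2, 3/2, 1/4, 5/4, 5/6, 7/4, 7/2, 7/8, 9/1, 5/10, 1/10, 11/10, 11/12.
The maximum over both is 12; one such subsequence is 35, 14, 29, 1, 18, 10, 32, 29, 40, -5, -1, -2.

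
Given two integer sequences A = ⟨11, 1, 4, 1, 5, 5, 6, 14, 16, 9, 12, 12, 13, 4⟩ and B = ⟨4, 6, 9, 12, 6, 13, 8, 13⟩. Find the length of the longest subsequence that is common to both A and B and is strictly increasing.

5

A longest common strictly increasing subsequence is 4, 6, 9, 12, 13 (length 5); it appears in order in both A and B, and no longer such subsequence exists.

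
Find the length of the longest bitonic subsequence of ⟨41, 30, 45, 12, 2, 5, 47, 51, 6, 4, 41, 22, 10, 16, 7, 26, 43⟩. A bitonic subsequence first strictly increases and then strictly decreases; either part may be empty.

One longest bitonic subsequence is 41, 45, 47, 51, 41, 22, 16, 7 (positions 1,3,7,8,11,12,14,15): it rises to 51 then falls. Length 8 is optimal.

8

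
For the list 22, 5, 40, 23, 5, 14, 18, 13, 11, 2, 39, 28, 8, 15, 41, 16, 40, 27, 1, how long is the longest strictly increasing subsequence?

Let dp[i] be the longest increasing subsequence ending at position i. Then dp = [1, 1, 2, 2, 1, 2, 3, 2, 2, 1, 4, 4, 2, 3, 5, 4, 5, 5, 1].
The maximum is 5; one witness is 5, 14, 18, 39, 41 at positions 2,6,7,11,15.

5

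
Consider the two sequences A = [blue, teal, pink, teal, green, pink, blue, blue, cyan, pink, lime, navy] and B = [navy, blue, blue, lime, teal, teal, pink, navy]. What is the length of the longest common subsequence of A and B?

Backtracking the LCS table gives one alignment: blue (A1,B3) → teal (A2,B5) → teal (A4,B6) → pink (A10,B7) → navy (A12,B8).
So the longest common subsequence has length 5.

5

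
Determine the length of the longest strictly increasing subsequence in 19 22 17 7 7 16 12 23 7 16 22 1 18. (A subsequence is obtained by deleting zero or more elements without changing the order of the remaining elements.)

Let dp[i] be the longest increasing subsequence ending at position i. Then dp = [1, 2, 1, 1, 1, 2, 2, 3, 1, 3, 4, 1, 4].
The maximum is 4; one witness is 7, 12, 16, 22 at positions 4,7,10,11.

4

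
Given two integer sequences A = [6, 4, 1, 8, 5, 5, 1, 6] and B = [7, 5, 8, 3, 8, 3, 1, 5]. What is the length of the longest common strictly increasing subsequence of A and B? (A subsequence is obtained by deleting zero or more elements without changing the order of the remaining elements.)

2

A longest common strictly increasing subsequence is 1, 5 (length 2); it appears in order in both A and B, and no longer such subsequence exists.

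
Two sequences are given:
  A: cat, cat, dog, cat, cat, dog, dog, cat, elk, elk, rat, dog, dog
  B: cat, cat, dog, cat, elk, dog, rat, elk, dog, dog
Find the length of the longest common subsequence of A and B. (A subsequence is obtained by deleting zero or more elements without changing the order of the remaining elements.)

8

A longest common subsequence is cat, cat, dog, cat, dog, elk, dog, dog (length 8); the LCS DP confirms no longer common subsequence exists.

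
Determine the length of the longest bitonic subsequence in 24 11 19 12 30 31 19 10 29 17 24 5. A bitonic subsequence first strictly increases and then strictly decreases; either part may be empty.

One longest bitonic subsequence is 11, 19, 30, 31, 29, 24, 5 (positions 2,3,5,6,9,11,12): it rises to 31 then falls. Length 7 is optimal.

7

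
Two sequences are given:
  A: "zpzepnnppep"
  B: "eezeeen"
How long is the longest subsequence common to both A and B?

3

Backtracking the LCS table gives one alignment: z (A1,B3) → e (A4,B6) → n (A7,B7).
So the longest common subsequence has length 3.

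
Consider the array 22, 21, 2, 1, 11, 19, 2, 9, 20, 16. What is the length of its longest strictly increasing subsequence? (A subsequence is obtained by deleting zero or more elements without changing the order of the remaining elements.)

4

Let dp[i] be the longest increasing subsequence ending at position i. Then dp = [1, 1, 1, 1, 2, 3, 2, 3, 4, 4].
The maximum is 4; one witness is 2, 11, 19, 20 at positions 3,5,6,9.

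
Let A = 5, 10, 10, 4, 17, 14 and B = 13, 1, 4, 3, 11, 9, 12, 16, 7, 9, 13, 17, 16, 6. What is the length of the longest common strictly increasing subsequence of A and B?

2

A longest common strictly increasing subsequence is 4, 17 (length 2); it appears in order in both A and B, and no longer such subsequence exists.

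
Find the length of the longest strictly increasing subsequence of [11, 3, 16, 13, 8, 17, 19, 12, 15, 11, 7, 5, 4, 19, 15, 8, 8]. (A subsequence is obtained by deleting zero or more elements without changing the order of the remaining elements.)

Scanning left to right, the best length ending at each element is: 11→1, 3→1, 16→2, 13→2, 8→2, 17→3, 19→4, 12→3, 15→4, 11→3, 7→2, 5→2, 4→2, 19→5, 15→4, 8→3, 8→3.
So the longest increasing subsequence has length 5, e.g. 3, 8, 12, 15, 19.

5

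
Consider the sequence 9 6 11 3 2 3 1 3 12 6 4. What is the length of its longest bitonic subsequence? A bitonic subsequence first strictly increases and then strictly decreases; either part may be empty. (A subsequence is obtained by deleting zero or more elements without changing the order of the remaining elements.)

5

One longest bitonic subsequence is 9, 6, 3, 2, 1 (positions 1,2,4,5,7): it rises to 9 then falls. Length 5 is optimal.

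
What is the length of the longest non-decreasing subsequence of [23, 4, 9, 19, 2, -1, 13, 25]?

Scanning left to right, the best length ending at each element is: 23→1, 4→1, 9→2, 19→3, 2→1, -1→1, 13→3, 25→4.
So the longest non-decreasing subsequence has length 4, e.g. 4, 9, 19, 25.

4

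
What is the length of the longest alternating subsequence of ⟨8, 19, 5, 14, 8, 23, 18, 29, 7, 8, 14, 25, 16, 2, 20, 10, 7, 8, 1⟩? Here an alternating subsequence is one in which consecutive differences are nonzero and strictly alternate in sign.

15

A longest alternating subsequence is 8, 19, 5, 14, 8, 23, 18, 29, 7, 25, 16, 20, 7, 8, 1 (positions 1,2,3,4,5,6,7,8,9,12,13,15,17,18,19); its 14 consecutive differences strictly alternate in sign, and length 15 is optimal.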